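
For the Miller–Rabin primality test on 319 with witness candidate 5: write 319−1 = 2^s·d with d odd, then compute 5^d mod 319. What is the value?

196

319 − 1 = 318 = 2^1 · 159, so d = 159.
5^1 ≡ 5 (mod 319)
5^2 ≡ 5^2 = 25 ≡ 25 (mod 319)
5^4 ≡ 25^2 = 625 ≡ 306 (mod 319)
5^8 ≡ 306^2 = 93636 ≡ 169 (mod 319)
5^16 ≡ 169^2 = 28561 ≡ 170 (mod 319)
5^32 ≡ 170^2 = 28900 ≡ 190 (mod 319)
5^64 ≡ 190^2 = 36100 ≡ 53 (mod 319)
5^128 ≡ 53^2 = 2809 ≡ 257 (mod 319)
159 = 128 + 16 + 8 + 4 + 2 + 1 in binary powers of 2.
So 5^159 ≡ 257 · 170 · 169 · 306 · 25 · 5 ≡ 196 (mod 319).
Squaring chain: 196; never reaches −1, so base 5 is a Miller–Rabin witness that 319 is composite.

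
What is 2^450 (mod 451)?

122

2^1 ≡ 2 (mod 451)
2^2 ≡ 2^2 = 4 ≡ 4 (mod 451)
2^4 ≡ 4^2 = 16 ≡ 16 (mod 451)
2^8 ≡ 16^2 = 256 ≡ 256 (mod 451)
2^16 ≡ 256^2 = 65536 ≡ 141 (mod 451)
2^32 ≡ 141^2 = 19881 ≡ 37 (mod 451)
2^64 ≡ 37^2 = 1369 ≡ 16 (mod 451)
2^128 ≡ 16^2 = 256 ≡ 256 (mod 451)
2^256 ≡ 256^2 = 65536 ≡ 141 (mod 451)
450 = 256 + 128 + 64 + 2 in binary powers of 2.
So 2^450 ≡ 141 · 256 · 16 · 4 ≡ 122 (mod 451).
Since 122 ≠ 1, base 2 is a Fermat witness: 451 is composite.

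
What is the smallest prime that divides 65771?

65771 is odd.
Digit sum 26, not divisible by 3.
Ends in 1: not divisible by 5.
7: 65771 = 7·9395 + 6
11: 65771 = 11·5979 + 2
13: 65771 = 13·5059 + 4
17: 65771 = 17·3868 + 15
19: 65771 = 19·3461 + 12
23: 65771 = 23·2859 + 14
29: 65771 = 29·2267 + 28
31: 65771 = 31·2121 + 20
37: 65771 = 37·1777 + 22
41: 65771 = 41·1604 + 7
43: 65771 = 43·1529 + 24
47: 65771 = 47·1399 + 18
53: 65771 = 53·1240 + 51
59: 65771 = 59·1114 + 45
61: 65771 = 61·1078 + 13
67: 65771 = 67·981 + 44
71: 65771 = 71·926 + 25
73: 65771 = 73·900 + 71
79: 65771 = 79·832 + 43
83: 65771 = 83·792 + 35
89: 65771 = 89·739

89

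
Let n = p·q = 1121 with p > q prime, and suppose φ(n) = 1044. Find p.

59

φ(n) = (p−1)(q−1) = n − (p+q) + 1, so p + q = 1121 − 1044 + 1 = 78.
p and q are the roots of t² − 78t + 1121 = 0.
Discriminant: 78² − 4·1121 = 6084 − 4484 = 1600; √1600 = 40.
q = (78 − 40)/2 = 19, p = (78 + 40)/2 = 59.
Check: 19 · 59 = 1121.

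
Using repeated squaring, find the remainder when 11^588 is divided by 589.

11^1 ≡ 11 (mod 589)
11^2 ≡ 11^2 = 121 ≡ 121 (mod 589)
11^4 ≡ 121^2 = 14641 ≡ 505 (mod 589)
11^8 ≡ 505^2 = 255025 ≡ 577 (mod 589)
11^16 ≡ 577^2 = 332929 ≡ 144 (mod 589)
11^32 ≡ 144^2 = 20736 ≡ 121 (mod 589)
11^64 ≡ 121^2 = 14641 ≡ 505 (mod 589)
11^128 ≡ 505^2 = 255025 ≡ 577 (mod 589)
11^256 ≡ 577^2 = 332929 ≡ 144 (mod 589)
11^512 ≡ 144^2 = 20736 ≡ 121 (mod 589)
588 = 512 + 64 + 8 + 4 in binary powers of 2.
So 11^588 ≡ 121 · 505 · 577 · 505 ≡ 343 (mod 589).
Since 343 ≠ 1, base 11 is a Fermat witness: 589 is composite.

343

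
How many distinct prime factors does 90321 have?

90321 = 3 · 30107
30107 = 7 · 4301
4301 = 11 · 391
391 = 17 · 23
90321 = 3 · 7 · 11 · 17 · 23, which has 5 distinct prime factors.

5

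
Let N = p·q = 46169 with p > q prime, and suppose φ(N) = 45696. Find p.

337

φ(n) = (p−1)(q−1) = n − (p+q) + 1, so p + q = 46169 − 45696 + 1 = 474.
p and q are the roots of t² − 474t + 46169 = 0.
Discriminant: 474² − 4·46169 = 224676 − 184676 = 40000; √40000 = 200.
q = (474 − 200)/2 = 137, p = (474 + 200)/2 = 337.
Check: 137 · 337 = 46169.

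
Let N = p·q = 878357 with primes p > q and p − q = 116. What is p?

997

Since p = q + 116, we have 878357 = q(q + 116), so q² + 116q − 878357 = 0.
Discriminant: 116² + 4·878357 = 13456 + 3513428 = 3526884; √3526884 = 1878.
q = (−116 + 1878)/2 = 881, and p = q + 116 = 997.
Check: 881 · 997 = 878357.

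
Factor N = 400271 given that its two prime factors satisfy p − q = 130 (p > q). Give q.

Since p = q + 130, we have 400271 = q(q + 130), so q² + 130q − 400271 = 0.
Discriminant: 130² + 4·400271 = 16900 + 1601084 = 1617984; √1617984 = 1272.
q = (−130 + 1272)/2 = 571, and p = q + 130 = 701.
Check: 571 · 701 = 400271.

571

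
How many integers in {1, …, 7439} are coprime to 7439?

Factor: 7439 = 43 · 173.
φ(7439) = (43−1) · (173−1) = 42 · 172 = 7224.

7224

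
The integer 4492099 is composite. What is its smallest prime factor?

71

4492099 is odd.
Digit sum 37, not divisible by 3.
Ends in 9: not divisible by 5.
7: 4492099 = 7·641728 + 3
11: 4492099 = 11·408372 + 7
13: 4492099 = 13·345546 + 1
17: 4492099 = 17·264241 + 2
19: 4492099 = 19·236426 + 5
23: 4492099 = 23·195308 + 15
29: 4492099 = 29·154899 + 28
31: 4492099 = 31·144906 + 13
37: 4492099 = 37·121408 + 3
41: 4492099 = 41·109563 + 16
43: 4492099 = 43·104467 + 18
47: 4492099 = 47·95576 + 27
53: 4492099 = 53·84756 + 31
59: 4492099 = 59·76137 + 16
61: 4492099 = 61·73640 + 59
67: 4492099 = 67·67046 + 17
71: 4492099 = 71·63269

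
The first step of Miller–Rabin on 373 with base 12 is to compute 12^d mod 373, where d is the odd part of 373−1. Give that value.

373 − 1 = 372 = 2^2 · 93, so d = 93.
12^1 ≡ 12 (mod 373)
12^2 ≡ 12^2 = 144 ≡ 144 (mod 373)
12^4 ≡ 144^2 = 20736 ≡ 221 (mod 373)
12^8 ≡ 221^2 = 48841 ≡ 351 (mod 373)
12^16 ≡ 351^2 = 123201 ≡ 111 (mod 373)
12^32 ≡ 111^2 = 12321 ≡ 12 (mod 373)
12^64 ≡ 12^2 = 144 ≡ 144 (mod 373)
93 = 64 + 16 + 8 + 4 + 1 in binary powers of 2.
So 12^93 ≡ 144 · 111 · 351 · 221 · 12 ≡ 1 (mod 373).
Since 12^d ≡ 1 (mod 373), base 12 does not prove 373 composite.

1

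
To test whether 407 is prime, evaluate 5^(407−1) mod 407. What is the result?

104

5^1 ≡ 5 (mod 407)
5^2 ≡ 5^2 = 25 ≡ 25 (mod 407)
5^4 ≡ 25^2 = 625 ≡ 218 (mod 407)
5^8 ≡ 218^2 = 47524 ≡ 312 (mod 407)
5^16 ≡ 312^2 = 97344 ≡ 71 (mod 407)
5^32 ≡ 71^2 = 5041 ≡ 157 (mod 407)
5^64 ≡ 157^2 = 24649 ≡ 229 (mod 407)
5^128 ≡ 229^2 = 52441 ≡ 345 (mod 407)
5^256 ≡ 345^2 = 119025 ≡ 181 (mod 407)
406 = 256 + 128 + 16 + 4 + 2 in binary powers of 2.
So 5^406 ≡ 181 · 345 · 71 · 218 · 25 ≡ 104 (mod 407).
Since 104 ≠ 1, base 5 is a Fermat witness: 407 is composite.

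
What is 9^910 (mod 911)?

1

9^1 ≡ 9 (mod 911)
9^2 ≡ 9^2 = 81 ≡ 81 (mod 911)
9^4 ≡ 81^2 = 6561 ≡ 184 (mod 911)
9^8 ≡ 184^2 = 33856 ≡ 149 (mod 911)
9^16 ≡ 149^2 = 22201 ≡ 337 (mod 911)
9^32 ≡ 337^2 = 113569 ≡ 605 (mod 911)
9^64 ≡ 605^2 = 366025 ≡ 714 (mod 911)
9^128 ≡ 714^2 = 509796 ≡ 547 (mod 911)
9^256 ≡ 547^2 = 299209 ≡ 401 (mod 911)
9^512 ≡ 401^2 = 160801 ≡ 465 (mod 911)
910 = 512 + 256 + 128 + 8 + 4 + 2 in binary powers of 2.
So 9^910 ≡ 465 · 401 · 547 · 149 · 184 · 81 ≡ 1 (mod 911).
Since the result is 1, base 9 gives no evidence that 911 is composite.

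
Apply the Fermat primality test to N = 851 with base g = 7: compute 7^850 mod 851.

7^1 ≡ 7 (mod 851)
7^2 ≡ 7^2 = 49 ≡ 49 (mod 851)
7^4 ≡ 49^2 = 2401 ≡ 699 (mod 851)
7^8 ≡ 699^2 = 488601 ≡ 127 (mod 851)
7^16 ≡ 127^2 = 16129 ≡ 811 (mod 851)
7^32 ≡ 811^2 = 657721 ≡ 749 (mod 851)
7^64 ≡ 749^2 = 561001 ≡ 192 (mod 851)
7^128 ≡ 192^2 = 36864 ≡ 271 (mod 851)
7^256 ≡ 271^2 = 73441 ≡ 255 (mod 851)
7^512 ≡ 255^2 = 65025 ≡ 349 (mod 851)
850 = 512 + 256 + 64 + 16 + 2 in binary powers of 2.
So 7^850 ≡ 349 · 255 · 192 · 811 · 49 ≡ 255 (mod 851).
Since 255 ≠ 1, base 7 is a Fermat witness: 851 is composite.

255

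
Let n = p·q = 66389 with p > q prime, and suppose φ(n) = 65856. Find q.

197

φ(n) = (p−1)(q−1) = n − (p+q) + 1, so p + q = 66389 − 65856 + 1 = 534.
p and q are the roots of t² − 534t + 66389 = 0.
Discriminant: 534² − 4·66389 = 285156 − 265556 = 19600; √19600 = 140.
q = (534 − 140)/2 = 197, p = (534 + 140)/2 = 337.
Check: 197 · 337 = 66389.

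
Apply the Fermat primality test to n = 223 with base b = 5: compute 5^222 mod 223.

5^1 ≡ 5 (mod 223)
5^2 ≡ 5^2 = 25 ≡ 25 (mod 223)
5^4 ≡ 25^2 = 625 ≡ 179 (mod 223)
5^8 ≡ 179^2 = 32041 ≡ 152 (mod 223)
5^16 ≡ 152^2 = 23104 ≡ 135 (mod 223)
5^32 ≡ 135^2 = 18225 ≡ 162 (mod 223)
5^64 ≡ 162^2 = 26244 ≡ 153 (mod 223)
5^128 ≡ 153^2 = 23409 ≡ 217 (mod 223)
222 = 128 + 64 + 16 + 8 + 4 + 2 in binary powers of 2.
So 5^222 ≡ 217 · 153 · 135 · 152 · 179 · 25 ≡ 1 (mod 223).
Since the result is 1, base 5 gives no evidence that 223 is composite.

1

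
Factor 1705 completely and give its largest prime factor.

31

1705 = 5 · 341
341 = 11 · 31
31 is prime.
So 1705 = 5 · 11 · 31; the largest prime factor is 31.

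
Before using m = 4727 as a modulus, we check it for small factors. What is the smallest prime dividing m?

29

4727 is odd.
Digit sum 20, not divisible by 3.
Ends in 7: not divisible by 5.
7: 4727 = 7·675 + 2
11: 4727 = 11·429 + 8
13: 4727 = 13·363 + 8
17: 4727 = 17·278 + 1
19: 4727 = 19·248 + 15
23: 4727 = 23·205 + 12
29: 4727 = 29·163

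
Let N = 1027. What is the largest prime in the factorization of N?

79

1027 = 13 · 79
79 is prime.
So 1027 = 13 · 79; the largest prime factor is 79.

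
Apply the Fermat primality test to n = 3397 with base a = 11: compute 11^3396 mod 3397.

699

11^1 ≡ 11 (mod 3397)
11^2 ≡ 11^2 = 121 ≡ 121 (mod 3397)
11^4 ≡ 121^2 = 14641 ≡ 1053 (mod 3397)
11^8 ≡ 1053^2 = 1108809 ≡ 1387 (mod 3397)
11^16 ≡ 1387^2 = 1923769 ≡ 1067 (mod 3397)
11^32 ≡ 1067^2 = 1138489 ≡ 494 (mod 3397)
11^64 ≡ 494^2 = 244036 ≡ 2849 (mod 3397)
11^128 ≡ 2849^2 = 8116801 ≡ 1368 (mod 3397)
11^256 ≡ 1368^2 = 1871424 ≡ 3074 (mod 3397)
11^512 ≡ 3074^2 = 9449476 ≡ 2419 (mod 3397)
11^1024 ≡ 2419^2 = 5851561 ≡ 1927 (mod 3397)
11^2048 ≡ 1927^2 = 3713329 ≡ 408 (mod 3397)
3396 = 2048 + 1024 + 256 + 64 + 4 in binary powers of 2.
So 11^3396 ≡ 408 · 1927 · 3074 · 2849 · 1053 ≡ 699 (mod 3397).
Since 699 ≠ 1, base 11 is a Fermat witness: 3397 is composite.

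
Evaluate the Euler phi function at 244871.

Factor: 244871 = 11 · 113 · 197.
φ(244871) = (11−1) · (113−1) · (197−1) = 10 · 112 · 196 = 219520.

219520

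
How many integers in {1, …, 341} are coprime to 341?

Factor: 341 = 11 · 31.
φ(341) = (11−1) · (31−1) = 10 · 30 = 300.

300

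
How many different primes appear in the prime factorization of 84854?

84854 = 2 · 42427
42427 = 7 · 6061
6061 = 11 · 551
551 = 19 · 29
84854 = 2 · 7 · 11 · 19 · 29, which has 5 distinct prime factors.

5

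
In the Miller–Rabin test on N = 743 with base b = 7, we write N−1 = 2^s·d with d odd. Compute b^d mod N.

742

743 − 1 = 742 = 2^1 · 371, so d = 371.
7^1 ≡ 7 (mod 743)
7^2 ≡ 7^2 = 49 ≡ 49 (mod 743)
7^4 ≡ 49^2 = 2401 ≡ 172 (mod 743)
7^8 ≡ 172^2 = 29584 ≡ 607 (mod 743)
7^16 ≡ 607^2 = 368449 ≡ 664 (mod 743)
7^32 ≡ 664^2 = 440896 ≡ 297 (mod 743)
7^64 ≡ 297^2 = 88209 ≡ 535 (mod 743)
7^128 ≡ 535^2 = 286225 ≡ 170 (mod 743)
7^256 ≡ 170^2 = 28900 ≡ 666 (mod 743)
371 = 256 + 64 + 32 + 16 + 2 + 1 in binary powers of 2.
So 7^371 ≡ 666 · 535 · 297 · 664 · 49 · 7 ≡ 742 (mod 743).
Since 7^d ≡ 742 (mod 743), base 7 does not prove 743 composite.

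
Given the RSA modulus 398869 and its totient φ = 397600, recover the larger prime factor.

701

φ(n) = (p−1)(q−1) = n − (p+q) + 1, so p + q = 398869 − 397600 + 1 = 1270.
p and q are the roots of t² − 1270t + 398869 = 0.
Discriminant: 1270² − 4·398869 = 1612900 − 1595476 = 17424; √17424 = 132.
q = (1270 − 132)/2 = 569, p = (1270 + 132)/2 = 701.
Check: 569 · 701 = 398869.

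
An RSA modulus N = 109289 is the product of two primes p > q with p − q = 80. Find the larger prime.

Since p = q + 80, we have 109289 = q(q + 80), so q² + 80q − 109289 = 0.
Discriminant: 80² + 4·109289 = 6400 + 437156 = 443556; √443556 = 666.
q = (−80 + 666)/2 = 293, and p = q + 80 = 373.
Check: 293 · 373 = 109289.

373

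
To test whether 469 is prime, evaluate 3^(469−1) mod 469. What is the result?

3^1 ≡ 3 (mod 469)
3^2 ≡ 3^2 = 9 ≡ 9 (mod 469)
3^4 ≡ 9^2 = 81 ≡ 81 (mod 469)
3^8 ≡ 81^2 = 6561 ≡ 464 (mod 469)
3^16 ≡ 464^2 = 215296 ≡ 25 (mod 469)
3^32 ≡ 25^2 = 625 ≡ 156 (mod 469)
3^64 ≡ 156^2 = 24336 ≡ 417 (mod 469)
3^128 ≡ 417^2 = 173889 ≡ 359 (mod 469)
3^256 ≡ 359^2 = 128881 ≡ 375 (mod 469)
468 = 256 + 128 + 64 + 16 + 4 in binary powers of 2.
So 3^468 ≡ 375 · 359 · 417 · 25 · 81 ≡ 260 (mod 469).
Since 260 ≠ 1, base 3 is a Fermat witness: 469 is composite.

260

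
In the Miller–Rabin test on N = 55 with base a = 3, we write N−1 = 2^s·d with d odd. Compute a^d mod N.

55 − 1 = 54 = 2^1 · 27, so d = 27.
3^1 ≡ 3 (mod 55)
3^2 ≡ 3^2 = 9 ≡ 9 (mod 55)
3^4 ≡ 9^2 = 81 ≡ 26 (mod 55)
3^8 ≡ 26^2 = 676 ≡ 16 (mod 55)
3^16 ≡ 16^2 = 256 ≡ 36 (mod 55)
27 = 16 + 8 + 2 + 1 in binary powers of 2.
So 3^27 ≡ 36 · 16 · 9 · 3 ≡ 42 (mod 55).
Squaring chain: 42; never reaches −1, so base 3 is a Miller–Rabin witness that 55 is composite.

42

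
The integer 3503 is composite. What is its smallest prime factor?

3503 is odd.
Digit sum 11, not divisible by 3.
Ends in 3: not divisible by 5.
7: 3503 = 7·500 + 3
11: 3503 = 11·318 + 5
13: 3503 = 13·269 + 6
17: 3503 = 17·206 + 1
19: 3503 = 19·184 + 7
23: 3503 = 23·152 + 7
29: 3503 = 29·120 + 23
31: 3503 = 31·113

31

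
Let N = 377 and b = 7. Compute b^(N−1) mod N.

7^1 ≡ 7 (mod 377)
7^2 ≡ 7^2 = 49 ≡ 49 (mod 377)
7^4 ≡ 49^2 = 2401 ≡ 139 (mod 377)
7^8 ≡ 139^2 = 19321 ≡ 94 (mod 377)
7^16 ≡ 94^2 = 8836 ≡ 165 (mod 377)
7^32 ≡ 165^2 = 27225 ≡ 81 (mod 377)
7^64 ≡ 81^2 = 6561 ≡ 152 (mod 377)
7^128 ≡ 152^2 = 23104 ≡ 107 (mod 377)
7^256 ≡ 107^2 = 11449 ≡ 139 (mod 377)
376 = 256 + 64 + 32 + 16 + 8 in binary powers of 2.
So 7^376 ≡ 139 · 152 · 81 · 165 · 94 ≡ 74 (mod 377).
Since 74 ≠ 1, base 7 is a Fermat witness: 377 is composite.

74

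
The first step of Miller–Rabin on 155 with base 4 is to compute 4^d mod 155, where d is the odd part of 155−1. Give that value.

155 − 1 = 154 = 2^1 · 77, so d = 77.
4^1 ≡ 4 (mod 155)
4^2 ≡ 4^2 = 16 ≡ 16 (mod 155)
4^4 ≡ 16^2 = 256 ≡ 101 (mod 155)
4^8 ≡ 101^2 = 10201 ≡ 126 (mod 155)
4^16 ≡ 126^2 = 15876 ≡ 66 (mod 155)
4^32 ≡ 66^2 = 4356 ≡ 16 (mod 155)
4^64 ≡ 16^2 = 256 ≡ 101 (mod 155)
77 = 64 + 8 + 4 + 1 in binary powers of 2.
So 4^77 ≡ 101 · 126 · 101 · 4 ≡ 109 (mod 155).
Squaring chain: 109; never reaches −1, so base 4 is a Miller–Rabin witness that 155 is composite.

109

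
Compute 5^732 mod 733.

1

5^1 ≡ 5 (mod 733)
5^2 ≡ 5^2 = 25 ≡ 25 (mod 733)
5^4 ≡ 25^2 = 625 ≡ 625 (mod 733)
5^8 ≡ 625^2 = 390625 ≡ 669 (mod 733)
5^16 ≡ 669^2 = 447561 ≡ 431 (mod 733)
5^32 ≡ 431^2 = 185761 ≡ 312 (mod 733)
5^64 ≡ 312^2 = 97344 ≡ 588 (mod 733)
5^128 ≡ 588^2 = 345744 ≡ 501 (mod 733)
5^256 ≡ 501^2 = 251001 ≡ 315 (mod 733)
5^512 ≡ 315^2 = 99225 ≡ 270 (mod 733)
732 = 512 + 128 + 64 + 16 + 8 + 4 in binary powers of 2.
So 5^732 ≡ 270 · 501 · 588 · 431 · 669 · 625 ≡ 1 (mod 733).
Since the result is 1, base 5 gives no evidence that 733 is composite.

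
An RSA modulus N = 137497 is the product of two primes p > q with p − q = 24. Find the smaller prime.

Since p = q + 24, we have 137497 = q(q + 24), so q² + 24q − 137497 = 0.
Discriminant: 24² + 4·137497 = 576 + 549988 = 550564; √550564 = 742.
q = (−24 + 742)/2 = 359, and p = q + 24 = 383.
Check: 359 · 383 = 137497.

359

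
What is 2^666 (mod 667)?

2^1 ≡ 2 (mod 667)
2^2 ≡ 2^2 = 4 ≡ 4 (mod 667)
2^4 ≡ 4^2 = 16 ≡ 16 (mod 667)
2^8 ≡ 16^2 = 256 ≡ 256 (mod 667)
2^16 ≡ 256^2 = 65536 ≡ 170 (mod 667)
2^32 ≡ 170^2 = 28900 ≡ 219 (mod 667)
2^64 ≡ 219^2 = 47961 ≡ 604 (mod 667)
2^128 ≡ 604^2 = 364816 ≡ 634 (mod 667)
2^256 ≡ 634^2 = 401956 ≡ 422 (mod 667)
2^512 ≡ 422^2 = 178084 ≡ 662 (mod 667)
666 = 512 + 128 + 16 + 8 + 2 in binary powers of 2.
So 2^666 ≡ 662 · 634 · 170 · 256 · 4 ≡ 179 (mod 667).
Since 179 ≠ 1, base 2 is a Fermat witness: 667 is composite.

179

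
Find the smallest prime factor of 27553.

27553 is odd.
Digit sum 22, not divisible by 3.
Ends in 3: not divisible by 5.
7: 27553 = 7·3936 + 1
11: 27553 = 11·2504 + 9
13: 27553 = 13·2119 + 6
17: 27553 = 17·1620 + 13
19: 27553 = 19·1450 + 3
23: 27553 = 23·1197 + 22
29: 27553 = 29·950 + 3
31: 27553 = 31·888 + 25
37: 27553 = 37·744 + 25
41: 27553 = 41·672 + 1
43: 27553 = 43·640 + 33
47: 27553 = 47·586 + 11
53: 27553 = 53·519 + 46
59: 27553 = 59·467

59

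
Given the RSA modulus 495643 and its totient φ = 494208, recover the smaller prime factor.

577

φ(n) = (p−1)(q−1) = n − (p+q) + 1, so p + q = 495643 − 494208 + 1 = 1436.
p and q are the roots of t² − 1436t + 495643 = 0.
Discriminant: 1436² − 4·495643 = 2062096 − 1982572 = 79524; √79524 = 282.
q = (1436 − 282)/2 = 577, p = (1436 + 282)/2 = 859.
Check: 577 · 859 = 495643.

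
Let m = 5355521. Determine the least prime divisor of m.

5355521 is odd.
Digit sum 26, not divisible by 3.
Ends in 1: not divisible by 5.
7: 5355521 = 7·765074 + 3
11: 5355521 = 11·486865 + 6
13: 5355521 = 13·411963 + 2
17: 5355521 = 17·315030 + 11
19: 5355521 = 19·281869 + 10
23: 5355521 = 23·232848 + 17
29: 5355521 = 29·184673 + 4
31: 5355521 = 31·172758 + 23
37: 5355521 = 37·144743 + 30
41: 5355521 = 41·130622 + 19
43: 5355521 = 43·124547

43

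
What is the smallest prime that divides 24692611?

24692611 is odd.
Digit sum 31, not divisible by 3.
Ends in 1: not divisible by 5.
7: 24692611 = 7·3527515 + 6
11: 24692611 = 11·2244782 + 9
13: 24692611 = 13·1899431 + 8
17: 24692611 = 17·1452506 + 9
19: 24692611 = 19·1299611 + 2
23: 24692611 = 23·1073591 + 18
29: 24692611 = 29·851469 + 10
31: 24692611 = 31·796535 + 26
37: 24692611 = 37·667367 + 32
41: 24692611 = 41·602258 + 33
43: 24692611 = 43·574246 + 33
47: 24692611 = 47·525374 + 33
53: 24692611 = 53·465898 + 17
59: 24692611 = 59·418518 + 49
61: 24692611 = 61·404796 + 55
67: 24692611 = 67·368546 + 29
71: 24692611 = 71·347783 + 18
73: 24692611 = 73·338254 + 69
79: 24692611 = 79·312564 + 55
83: 24692611 = 83·297501 + 28
89: 24692611 = 89·277445 + 6
97: 24692611 = 97·254563

97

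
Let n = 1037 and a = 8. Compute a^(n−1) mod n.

339

8^1 ≡ 8 (mod 1037)
8^2 ≡ 8^2 = 64 ≡ 64 (mod 1037)
8^4 ≡ 64^2 = 4096 ≡ 985 (mod 1037)
8^8 ≡ 985^2 = 970225 ≡ 630 (mod 1037)
8^16 ≡ 630^2 = 396900 ≡ 766 (mod 1037)
8^32 ≡ 766^2 = 586756 ≡ 851 (mod 1037)
8^64 ≡ 851^2 = 724201 ≡ 375 (mod 1037)
8^128 ≡ 375^2 = 140625 ≡ 630 (mod 1037)
8^256 ≡ 630^2 = 396900 ≡ 766 (mod 1037)
8^512 ≡ 766^2 = 586756 ≡ 851 (mod 1037)
8^1024 ≡ 851^2 = 724201 ≡ 375 (mod 1037)
1036 = 1024 + 8 + 4 in binary powers of 2.
So 8^1036 ≡ 375 · 630 · 985 ≡ 339 (mod 1037).
Since 339 ≠ 1, base 8 is a Fermat witness: 1037 is composite.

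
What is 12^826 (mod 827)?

12^1 ≡ 12 (mod 827)
12^2 ≡ 12^2 = 144 ≡ 144 (mod 827)
12^4 ≡ 144^2 = 20736 ≡ 61 (mod 827)
12^8 ≡ 61^2 = 3721 ≡ 413 (mod 827)
12^16 ≡ 413^2 = 170569 ≡ 207 (mod 827)
12^32 ≡ 207^2 = 42849 ≡ 672 (mod 827)
12^64 ≡ 672^2 = 451584 ≡ 42 (mod 827)
12^128 ≡ 42^2 = 1764 ≡ 110 (mod 827)
12^256 ≡ 110^2 = 12100 ≡ 522 (mod 827)
12^512 ≡ 522^2 = 272484 ≡ 401 (mod 827)
826 = 512 + 256 + 32 + 16 + 8 + 2 in binary powers of 2.
So 12^826 ≡ 401 · 522 · 672 · 207 · 413 · 144 ≡ 1 (mod 827).
Since the result is 1, base 12 gives no evidence that 827 is composite.

1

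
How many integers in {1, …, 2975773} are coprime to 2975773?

Factor: 2975773 = 103 · 167 · 173.
φ(2975773) = (103−1) · (167−1) · (173−1) = 102 · 166 · 172 = 2912304.

2912304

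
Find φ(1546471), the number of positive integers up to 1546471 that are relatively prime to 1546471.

Factor: 1546471 = 97 · 107 · 149.
φ(1546471) = (97−1) · (107−1) · (149−1) = 96 · 106 · 148 = 1506048.

1506048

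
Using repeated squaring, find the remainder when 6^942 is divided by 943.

6^1 ≡ 6 (mod 943)
6^2 ≡ 6^2 = 36 ≡ 36 (mod 943)
6^4 ≡ 36^2 = 1296 ≡ 353 (mod 943)
6^8 ≡ 353^2 = 124609 ≡ 133 (mod 943)
6^16 ≡ 133^2 = 17689 ≡ 715 (mod 943)
6^32 ≡ 715^2 = 511225 ≡ 119 (mod 943)
6^64 ≡ 119^2 = 14161 ≡ 16 (mod 943)
6^128 ≡ 16^2 = 256 ≡ 256 (mod 943)
6^256 ≡ 256^2 = 65536 ≡ 469 (mod 943)
6^512 ≡ 469^2 = 219961 ≡ 242 (mod 943)
942 = 512 + 256 + 128 + 32 + 8 + 4 + 2 in binary powers of 2.
So 6^942 ≡ 242 · 469 · 256 · 119 · 133 · 353 · 36 ≡ 210 (mod 943).
Since 210 ≠ 1, base 6 is a Fermat witness: 943 is composite.

210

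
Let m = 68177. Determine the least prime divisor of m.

68177 is odd.
Digit sum 29, not divisible by 3.
Ends in 7: not divisible by 5.
7: 68177 = 7·9739 + 4
11: 68177 = 11·6197 + 10
13: 68177 = 13·5244 + 5
17: 68177 = 17·4010 + 7
19: 68177 = 19·3588 + 5
23: 68177 = 23·2964 + 5
29: 68177 = 29·2350 + 27
31: 68177 = 31·2199 + 8
37: 68177 = 37·1842 + 23
41: 68177 = 41·1662 + 35
43: 68177 = 43·1585 + 22
47: 68177 = 47·1450 + 27
53: 68177 = 53·1286 + 19
59: 68177 = 59·1155 + 32
61: 68177 = 61·1117 + 40
67: 68177 = 67·1017 + 38
71: 68177 = 71·960 + 17
73: 68177 = 73·933 + 68
79: 68177 = 79·863

79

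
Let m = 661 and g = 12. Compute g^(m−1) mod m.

12^1 ≡ 12 (mod 661)
12^2 ≡ 12^2 = 144 ≡ 144 (mod 661)
12^4 ≡ 144^2 = 20736 ≡ 245 (mod 661)
12^8 ≡ 245^2 = 60025 ≡ 535 (mod 661)
12^16 ≡ 535^2 = 286225 ≡ 12 (mod 661)
12^32 ≡ 12^2 = 144 ≡ 144 (mod 661)
12^64 ≡ 144^2 = 20736 ≡ 245 (mod 661)
12^128 ≡ 245^2 = 60025 ≡ 535 (mod 661)
12^256 ≡ 535^2 = 286225 ≡ 12 (mod 661)
12^512 ≡ 12^2 = 144 ≡ 144 (mod 661)
660 = 512 + 128 + 16 + 4 in binary powers of 2.
So 12^660 ≡ 144 · 535 · 12 · 245 ≡ 1 (mod 661).
Since the result is 1, base 12 gives no evidence that 661 is composite.

1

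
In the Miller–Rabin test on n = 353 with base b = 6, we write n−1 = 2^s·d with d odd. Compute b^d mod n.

247

353 − 1 = 352 = 2^5 · 11, so d = 11.
6^1 ≡ 6 (mod 353)
6^2 ≡ 6^2 = 36 ≡ 36 (mod 353)
6^4 ≡ 36^2 = 1296 ≡ 237 (mod 353)
6^8 ≡ 237^2 = 56169 ≡ 42 (mod 353)
11 = 8 + 2 + 1 in binary powers of 2.
So 6^11 ≡ 42 · 36 · 6 ≡ 247 (mod 353).
Squaring chain: 247 → 293 → 70 → 311 → 352; reaches −1, so base 6 does not prove 353 composite.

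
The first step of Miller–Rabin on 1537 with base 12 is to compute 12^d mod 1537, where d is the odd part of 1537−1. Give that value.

191

1537 − 1 = 1536 = 2^9 · 3, so d = 3.
12^1 ≡ 12 (mod 1537)
12^2 ≡ 12^2 = 144 ≡ 144 (mod 1537)
3 = 2 + 1 in binary powers of 2.
So 12^3 ≡ 144 · 12 ≡ 191 (mod 1537).
Squaring chain: 191 → 1130 → 1190 → 523 → 1480 → 175 → 1422 → 929 → 784; never reaches −1, so base 12 is a Miller–Rabin witness that 1537 is composite.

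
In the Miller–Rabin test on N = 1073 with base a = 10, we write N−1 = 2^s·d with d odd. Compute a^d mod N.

1046

1073 − 1 = 1072 = 2^4 · 67, so d = 67.
10^1 ≡ 10 (mod 1073)
10^2 ≡ 10^2 = 100 ≡ 100 (mod 1073)
10^4 ≡ 100^2 = 10000 ≡ 343 (mod 1073)
10^8 ≡ 343^2 = 117649 ≡ 692 (mod 1073)
10^16 ≡ 692^2 = 478864 ≡ 306 (mod 1073)
10^32 ≡ 306^2 = 93636 ≡ 285 (mod 1073)
10^64 ≡ 285^2 = 81225 ≡ 750 (mod 1073)
67 = 64 + 2 + 1 in binary powers of 2.
So 10^67 ≡ 750 · 100 · 10 ≡ 1046 (mod 1073).
Squaring chain: 1046 → 729 → 306 → 285; never reaches −1, so base 10 is a Miller–Rabin witness that 1073 is composite.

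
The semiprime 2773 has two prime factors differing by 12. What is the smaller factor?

Since p = q + 12, we have 2773 = q(q + 12), so q² + 12q − 2773 = 0.
Discriminant: 12² + 4·2773 = 144 + 11092 = 11236; √11236 = 106.
q = (−12 + 106)/2 = 47, and p = q + 12 = 59.
Check: 47 · 59 = 2773.

47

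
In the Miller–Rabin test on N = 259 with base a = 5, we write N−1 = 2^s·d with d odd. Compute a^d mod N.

97

259 − 1 = 258 = 2^1 · 129, so d = 129.
5^1 ≡ 5 (mod 259)
5^2 ≡ 5^2 = 25 ≡ 25 (mod 259)
5^4 ≡ 25^2 = 625 ≡ 107 (mod 259)
5^8 ≡ 107^2 = 11449 ≡ 53 (mod 259)
5^16 ≡ 53^2 = 2809 ≡ 219 (mod 259)
5^32 ≡ 219^2 = 47961 ≡ 46 (mod 259)
5^64 ≡ 46^2 = 2116 ≡ 44 (mod 259)
5^128 ≡ 44^2 = 1936 ≡ 123 (mod 259)
129 = 128 + 1 in binary powers of 2.
So 5^129 ≡ 123 · 5 ≡ 97 (mod 259).
Squaring chain: 97; never reaches −1, so base 5 is a Miller–Rabin witness that 259 is composite.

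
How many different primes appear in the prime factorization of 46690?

5

46690 = 2 · 23345
23345 = 5 · 4669
4669 = 7 · 667
667 = 23 · 29
46690 = 2 · 5 · 7 · 23 · 29, which has 5 distinct prime factors.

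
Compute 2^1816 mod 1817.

1221

2^1 ≡ 2 (mod 1817)
2^2 ≡ 2^2 = 4 ≡ 4 (mod 1817)
2^4 ≡ 4^2 = 16 ≡ 16 (mod 1817)
2^8 ≡ 16^2 = 256 ≡ 256 (mod 1817)
2^16 ≡ 256^2 = 65536 ≡ 124 (mod 1817)
2^32 ≡ 124^2 = 15376 ≡ 840 (mod 1817)
2^64 ≡ 840^2 = 705600 ≡ 604 (mod 1817)
2^128 ≡ 604^2 = 364816 ≡ 1416 (mod 1817)
2^256 ≡ 1416^2 = 2005056 ≡ 905 (mod 1817)
2^512 ≡ 905^2 = 819025 ≡ 1375 (mod 1817)
2^1024 ≡ 1375^2 = 1890625 ≡ 945 (mod 1817)
1816 = 1024 + 512 + 256 + 16 + 8 in binary powers of 2.
So 2^1816 ≡ 945 · 1375 · 905 · 124 · 256 ≡ 1221 (mod 1817).
Since 1221 ≠ 1, base 2 is a Fermat witness: 1817 is composite.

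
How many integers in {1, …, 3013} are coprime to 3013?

Factor: 3013 = 23 · 131.
φ(3013) = (23−1) · (131−1) = 22 · 130 = 2860.

2860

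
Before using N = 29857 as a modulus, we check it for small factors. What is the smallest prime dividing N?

73

29857 is odd.
Digit sum 31, not divisible by 3.
Ends in 7: not divisible by 5.
7: 29857 = 7·4265 + 2
11: 29857 = 11·2714 + 3
13: 29857 = 13·2296 + 9
17: 29857 = 17·1756 + 5
19: 29857 = 19·1571 + 8
23: 29857 = 23·1298 + 3
29: 29857 = 29·1029 + 16
31: 29857 = 31·963 + 4
37: 29857 = 37·806 + 35
41: 29857 = 41·728 + 9
43: 29857 = 43·694 + 15
47: 29857 = 47·635 + 12
53: 29857 = 53·563 + 18
59: 29857 = 59·506 + 3
61: 29857 = 61·489 + 28
67: 29857 = 67·445 + 42
71: 29857 = 71·420 + 37
73: 29857 = 73·409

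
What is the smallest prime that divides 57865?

57865 is odd.
Digit sum 31, not divisible by 3.
Ends in 5: divisible by 5.

5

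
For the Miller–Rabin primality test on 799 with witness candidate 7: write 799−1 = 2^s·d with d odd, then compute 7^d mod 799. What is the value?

345

799 − 1 = 798 = 2^1 · 399, so d = 399.
7^1 ≡ 7 (mod 799)
7^2 ≡ 7^2 = 49 ≡ 49 (mod 799)
7^4 ≡ 49^2 = 2401 ≡ 4 (mod 799)
7^8 ≡ 4^2 = 16 ≡ 16 (mod 799)
7^16 ≡ 16^2 = 256 ≡ 256 (mod 799)
7^32 ≡ 256^2 = 65536 ≡ 18 (mod 799)
7^64 ≡ 18^2 = 324 ≡ 324 (mod 799)
7^128 ≡ 324^2 = 104976 ≡ 307 (mod 799)
7^256 ≡ 307^2 = 94249 ≡ 766 (mod 799)
399 = 256 + 128 + 8 + 4 + 2 + 1 in binary powers of 2.
So 7^399 ≡ 766 · 307 · 16 · 4 · 49 · 7 ≡ 345 (mod 799).
Squaring chain: 345; never reaches −1, so base 7 is a Miller–Rabin witness that 799 is composite.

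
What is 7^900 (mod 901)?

293

7^1 ≡ 7 (mod 901)
7^2 ≡ 7^2 = 49 ≡ 49 (mod 901)
7^4 ≡ 49^2 = 2401 ≡ 599 (mod 901)
7^8 ≡ 599^2 = 358801 ≡ 203 (mod 901)
7^16 ≡ 203^2 = 41209 ≡ 664 (mod 901)
7^32 ≡ 664^2 = 440896 ≡ 307 (mod 901)
7^64 ≡ 307^2 = 94249 ≡ 545 (mod 901)
7^128 ≡ 545^2 = 297025 ≡ 596 (mod 901)
7^256 ≡ 596^2 = 355216 ≡ 222 (mod 901)
7^512 ≡ 222^2 = 49284 ≡ 630 (mod 901)
900 = 512 + 256 + 128 + 4 in binary powers of 2.
So 7^900 ≡ 630 · 222 · 596 · 599 ≡ 293 (mod 901).
Since 293 ≠ 1, base 7 is a Fermat witness: 901 is composite.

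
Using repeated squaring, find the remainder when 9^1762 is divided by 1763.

1393

9^1 ≡ 9 (mod 1763)
9^2 ≡ 9^2 = 81 ≡ 81 (mod 1763)
9^4 ≡ 81^2 = 6561 ≡ 1272 (mod 1763)
9^8 ≡ 1272^2 = 1617984 ≡ 1313 (mod 1763)
9^16 ≡ 1313^2 = 1723969 ≡ 1518 (mod 1763)
9^32 ≡ 1518^2 = 2304324 ≡ 83 (mod 1763)
9^64 ≡ 83^2 = 6889 ≡ 1600 (mod 1763)
9^128 ≡ 1600^2 = 2560000 ≡ 124 (mod 1763)
9^256 ≡ 124^2 = 15376 ≡ 1272 (mod 1763)
9^512 ≡ 1272^2 = 1617984 ≡ 1313 (mod 1763)
9^1024 ≡ 1313^2 = 1723969 ≡ 1518 (mod 1763)
1762 = 1024 + 512 + 128 + 64 + 32 + 2 in binary powers of 2.
So 9^1762 ≡ 1518 · 1313 · 124 · 1600 · 83 · 81 ≡ 1393 (mod 1763).
Since 1393 ≠ 1, base 9 is a Fermat witness: 1763 is composite.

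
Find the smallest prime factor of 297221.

29

297221 is odd.
Digit sum 23, not divisible by 3.
Ends in 1: not divisible by 5.
7: 297221 = 7·42460 + 1
11: 297221 = 11·27020 + 1
13: 297221 = 13·22863 + 2
17: 297221 = 17·17483 + 10
19: 297221 = 19·15643 + 4
23: 297221 = 23·12922 + 15
29: 297221 = 29·10249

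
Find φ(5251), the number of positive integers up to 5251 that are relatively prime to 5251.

5104

Factor: 5251 = 59 · 89.
φ(5251) = (59−1) · (89−1) = 58 · 88 = 5104.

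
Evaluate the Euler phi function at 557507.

Factor: 557507 = 53 · 67 · 157.
φ(557507) = (53−1) · (67−1) · (157−1) = 52 · 66 · 156 = 535392.

535392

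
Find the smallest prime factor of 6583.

6583 is odd.
Digit sum 22, not divisible by 3.
Ends in 3: not divisible by 5.
7: 6583 = 7·940 + 3
11: 6583 = 11·598 + 5
13: 6583 = 13·506 + 5
17: 6583 = 17·387 + 4
19: 6583 = 19·346 + 9
23: 6583 = 23·286 + 5
29: 6583 = 29·227

29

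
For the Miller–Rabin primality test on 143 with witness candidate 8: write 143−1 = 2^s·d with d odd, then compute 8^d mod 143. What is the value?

96

143 − 1 = 142 = 2^1 · 71, so d = 71.
8^1 ≡ 8 (mod 143)
8^2 ≡ 8^2 = 64 ≡ 64 (mod 143)
8^4 ≡ 64^2 = 4096 ≡ 92 (mod 143)
8^8 ≡ 92^2 = 8464 ≡ 27 (mod 143)
8^16 ≡ 27^2 = 729 ≡ 14 (mod 143)
8^32 ≡ 14^2 = 196 ≡ 53 (mod 143)
8^64 ≡ 53^2 = 2809 ≡ 92 (mod 143)
71 = 64 + 4 + 2 + 1 in binary powers of 2.
So 8^71 ≡ 92 · 92 · 64 · 8 ≡ 96 (mod 143).
Squaring chain: 96; never reaches −1, so base 8 is a Miller–Rabin witness that 143 is composite.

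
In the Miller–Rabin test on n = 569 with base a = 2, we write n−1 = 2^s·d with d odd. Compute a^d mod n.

569 − 1 = 568 = 2^3 · 71, so d = 71.
2^1 ≡ 2 (mod 569)
2^2 ≡ 2^2 = 4 ≡ 4 (mod 569)
2^4 ≡ 4^2 = 16 ≡ 16 (mod 569)
2^8 ≡ 16^2 = 256 ≡ 256 (mod 569)
2^16 ≡ 256^2 = 65536 ≡ 101 (mod 569)
2^32 ≡ 101^2 = 10201 ≡ 528 (mod 569)
2^64 ≡ 528^2 = 278784 ≡ 543 (mod 569)
71 = 64 + 4 + 2 + 1 in binary powers of 2.
So 2^71 ≡ 543 · 16 · 4 · 2 ≡ 86 (mod 569).
Squaring chain: 86 → 568 → 1; reaches −1, so base 2 does not prove 569 composite.

86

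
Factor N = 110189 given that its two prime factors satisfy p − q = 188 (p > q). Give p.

Since p = q + 188, we have 110189 = q(q + 188), so q² + 188q − 110189 = 0.
Discriminant: 188² + 4·110189 = 35344 + 440756 = 476100; √476100 = 690.
q = (−188 + 690)/2 = 251, and p = q + 188 = 439.
Check: 251 · 439 = 110189.

439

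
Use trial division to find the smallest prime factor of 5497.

23

5497 is odd.
Digit sum 25, not divisible by 3.
Ends in 7: not divisible by 5.
7: 5497 = 7·785 + 2
11: 5497 = 11·499 + 8
13: 5497 = 13·422 + 11
17: 5497 = 17·323 + 6
19: 5497 = 19·289 + 6
23: 5497 = 23·239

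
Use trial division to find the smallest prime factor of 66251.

97

66251 is odd.
Digit sum 20, not divisible by 3.
Ends in 1: not divisible by 5.
7: 66251 = 7·9464 + 3
11: 66251 = 11·6022 + 9
13: 66251 = 13·5096 + 3
17: 66251 = 17·3897 + 2
19: 66251 = 19·3486 + 17
23: 66251 = 23·2880 + 11
29: 66251 = 29·2284 + 15
31: 66251 = 31·2137 + 4
37: 66251 = 37·1790 + 21
41: 66251 = 41·1615 + 36
43: 66251 = 43·1540 + 31
47: 66251 = 47·1409 + 28
53: 66251 = 53·1250 + 1
59: 66251 = 59·1122 + 53
61: 66251 = 61·1086 + 5
67: 66251 = 67·988 + 55
71: 66251 = 71·933 + 8
73: 66251 = 73·907 + 40
79: 66251 = 79·838 + 49
83: 66251 = 83·798 + 17
89: 66251 = 89·744 + 35
97: 66251 = 97·683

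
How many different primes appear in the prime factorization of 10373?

3

10373 = 11 · 943
943 = 23 · 41
10373 = 11 · 23 · 41, which has 3 distinct prime factors.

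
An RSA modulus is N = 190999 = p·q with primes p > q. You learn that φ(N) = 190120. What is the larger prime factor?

491

φ(n) = (p−1)(q−1) = n − (p+q) + 1, so p + q = 190999 − 190120 + 1 = 880.
p and q are the roots of t² − 880t + 190999 = 0.
Discriminant: 880² − 4·190999 = 774400 − 763996 = 10404; √10404 = 102.
q = (880 − 102)/2 = 389, p = (880 + 102)/2 = 491.
Check: 389 · 491 = 190999.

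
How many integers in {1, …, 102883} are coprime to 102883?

91080

Factor: 102883 = 11 · 47 · 199.
φ(102883) = (11−1) · (47−1) · (199−1) = 10 · 46 · 198 = 91080.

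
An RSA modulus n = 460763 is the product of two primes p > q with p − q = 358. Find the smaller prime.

523

Since p = q + 358, we have 460763 = q(q + 358), so q² + 358q − 460763 = 0.
Discriminant: 358² + 4·460763 = 128164 + 1843052 = 1971216; √1971216 = 1404.
q = (−358 + 1404)/2 = 523, and p = q + 358 = 881.
Check: 523 · 881 = 460763.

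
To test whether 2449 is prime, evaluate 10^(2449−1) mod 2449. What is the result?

10^1 ≡ 10 (mod 2449)
10^2 ≡ 10^2 = 100 ≡ 100 (mod 2449)
10^4 ≡ 100^2 = 10000 ≡ 204 (mod 2449)
10^8 ≡ 204^2 = 41616 ≡ 2432 (mod 2449)
10^16 ≡ 2432^2 = 5914624 ≡ 289 (mod 2449)
10^32 ≡ 289^2 = 83521 ≡ 255 (mod 2449)
10^64 ≡ 255^2 = 65025 ≡ 1351 (mod 2449)
10^128 ≡ 1351^2 = 1825201 ≡ 696 (mod 2449)
10^256 ≡ 696^2 = 484416 ≡ 1963 (mod 2449)
10^512 ≡ 1963^2 = 3853369 ≡ 1092 (mod 2449)
10^1024 ≡ 1092^2 = 1192464 ≡ 2250 (mod 2449)
10^2048 ≡ 2250^2 = 5062500 ≡ 417 (mod 2449)
2448 = 2048 + 256 + 128 + 16 in binary powers of 2.
So 10^2448 ≡ 417 · 1963 · 696 · 289 ≡ 1310 (mod 2449).
Since 1310 ≠ 1, base 10 is a Fermat witness: 2449 is composite.

1310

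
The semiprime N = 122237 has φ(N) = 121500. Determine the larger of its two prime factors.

487

φ(n) = (p−1)(q−1) = n − (p+q) + 1, so p + q = 122237 − 121500 + 1 = 738.
p and q are the roots of t² − 738t + 122237 = 0.
Discriminant: 738² − 4·122237 = 544644 − 488948 = 55696; √55696 = 236.
q = (738 − 236)/2 = 251, p = (738 + 236)/2 = 487.
Check: 251 · 487 = 122237.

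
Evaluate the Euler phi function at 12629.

Factor: 12629 = 73 · 173.
φ(12629) = (73−1) · (173−1) = 72 · 172 = 12384.

12384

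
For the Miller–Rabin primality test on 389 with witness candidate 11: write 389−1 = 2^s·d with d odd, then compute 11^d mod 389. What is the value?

1

389 − 1 = 388 = 2^2 · 97, so d = 97.
11^1 ≡ 11 (mod 389)
11^2 ≡ 11^2 = 121 ≡ 121 (mod 389)
11^4 ≡ 121^2 = 14641 ≡ 248 (mod 389)
11^8 ≡ 248^2 = 61504 ≡ 42 (mod 389)
11^16 ≡ 42^2 = 1764 ≡ 208 (mod 389)
11^32 ≡ 208^2 = 43264 ≡ 85 (mod 389)
11^64 ≡ 85^2 = 7225 ≡ 223 (mod 389)
97 = 64 + 32 + 1 in binary powers of 2.
So 11^97 ≡ 223 · 85 · 11 ≡ 1 (mod 389).
Since 11^d ≡ 1 (mod 389), base 11 does not prove 389 composite.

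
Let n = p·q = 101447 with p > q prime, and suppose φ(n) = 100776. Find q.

φ(n) = (p−1)(q−1) = n − (p+q) + 1, so p + q = 101447 − 100776 + 1 = 672.
p and q are the roots of t² − 672t + 101447 = 0.
Discriminant: 672² − 4·101447 = 451584 − 405788 = 45796; √45796 = 214.
q = (672 − 214)/2 = 229, p = (672 + 214)/2 = 443.
Check: 229 · 443 = 101447.

229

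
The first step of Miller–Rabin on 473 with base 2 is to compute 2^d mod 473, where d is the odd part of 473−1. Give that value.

473 − 1 = 472 = 2^3 · 59, so d = 59.
2^1 ≡ 2 (mod 473)
2^2 ≡ 2^2 = 4 ≡ 4 (mod 473)
2^4 ≡ 4^2 = 16 ≡ 16 (mod 473)
2^8 ≡ 16^2 = 256 ≡ 256 (mod 473)
2^16 ≡ 256^2 = 65536 ≡ 262 (mod 473)
2^32 ≡ 262^2 = 68644 ≡ 59 (mod 473)
59 = 32 + 16 + 8 + 2 + 1 in binary powers of 2.
So 2^59 ≡ 59 · 262 · 256 · 4 · 2 ≡ 94 (mod 473).
Squaring chain: 94 → 322 → 97; never reaches −1, so base 2 is a Miller–Rabin witness that 473 is composite.

94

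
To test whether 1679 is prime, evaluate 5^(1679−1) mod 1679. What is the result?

1618

5^1 ≡ 5 (mod 1679)
5^2 ≡ 5^2 = 25 ≡ 25 (mod 1679)
5^4 ≡ 25^2 = 625 ≡ 625 (mod 1679)
5^8 ≡ 625^2 = 390625 ≡ 1097 (mod 1679)
5^16 ≡ 1097^2 = 1203409 ≡ 1245 (mod 1679)
5^32 ≡ 1245^2 = 1550025 ≡ 308 (mod 1679)
5^64 ≡ 308^2 = 94864 ≡ 840 (mod 1679)
5^128 ≡ 840^2 = 705600 ≡ 420 (mod 1679)
5^256 ≡ 420^2 = 176400 ≡ 105 (mod 1679)
5^512 ≡ 105^2 = 11025 ≡ 951 (mod 1679)
5^1024 ≡ 951^2 = 904401 ≡ 1099 (mod 1679)
1678 = 1024 + 512 + 128 + 8 + 4 + 2 in binary powers of 2.
So 5^1678 ≡ 1099 · 951 · 420 · 1097 · 625 · 25 ≡ 1618 (mod 1679).
Since 1618 ≠ 1, base 5 is a Fermat witness: 1679 is composite.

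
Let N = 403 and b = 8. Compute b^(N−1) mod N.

8^1 ≡ 8 (mod 403)
8^2 ≡ 8^2 = 64 ≡ 64 (mod 403)
8^4 ≡ 64^2 = 4096 ≡ 66 (mod 403)
8^8 ≡ 66^2 = 4356 ≡ 326 (mod 403)
8^16 ≡ 326^2 = 106276 ≡ 287 (mod 403)
8^32 ≡ 287^2 = 82369 ≡ 157 (mod 403)
8^64 ≡ 157^2 = 24649 ≡ 66 (mod 403)
8^128 ≡ 66^2 = 4356 ≡ 326 (mod 403)
8^256 ≡ 326^2 = 106276 ≡ 287 (mod 403)
402 = 256 + 128 + 16 + 2 in binary powers of 2.
So 8^402 ≡ 287 · 326 · 287 · 64 ≡ 64 (mod 403).
Since 64 ≠ 1, base 8 is a Fermat witness: 403 is composite.

64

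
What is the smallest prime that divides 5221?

5221 is odd.
Digit sum 10, not divisible by 3.
Ends in 1: not divisible by 5.
7: 5221 = 7·745 + 6
11: 5221 = 11·474 + 7
13: 5221 = 13·401 + 8
17: 5221 = 17·307 + 2
19: 5221 = 19·274 + 15
23: 5221 = 23·227

23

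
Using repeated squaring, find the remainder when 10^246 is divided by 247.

10^1 ≡ 10 (mod 247)
10^2 ≡ 10^2 = 100 ≡ 100 (mod 247)
10^4 ≡ 100^2 = 10000 ≡ 120 (mod 247)
10^8 ≡ 120^2 = 14400 ≡ 74 (mod 247)
10^16 ≡ 74^2 = 5476 ≡ 42 (mod 247)
10^32 ≡ 42^2 = 1764 ≡ 35 (mod 247)
10^64 ≡ 35^2 = 1225 ≡ 237 (mod 247)
10^128 ≡ 237^2 = 56169 ≡ 100 (mod 247)
246 = 128 + 64 + 32 + 16 + 4 + 2 in binary powers of 2.
So 10^246 ≡ 100 · 237 · 35 · 42 · 120 · 100 ≡ 235 (mod 247).
Since 235 ≠ 1, base 10 is a Fermat witness: 247 is composite.

235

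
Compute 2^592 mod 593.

2^1 ≡ 2 (mod 593)
2^2 ≡ 2^2 = 4 ≡ 4 (mod 593)
2^4 ≡ 4^2 = 16 ≡ 16 (mod 593)
2^8 ≡ 16^2 = 256 ≡ 256 (mod 593)
2^16 ≡ 256^2 = 65536 ≡ 306 (mod 593)
2^32 ≡ 306^2 = 93636 ≡ 535 (mod 593)
2^64 ≡ 535^2 = 286225 ≡ 399 (mod 593)
2^128 ≡ 399^2 = 159201 ≡ 277 (mod 593)
2^256 ≡ 277^2 = 76729 ≡ 232 (mod 593)
2^512 ≡ 232^2 = 53824 ≡ 454 (mod 593)
592 = 512 + 64 + 16 in binary powers of 2.
So 2^592 ≡ 454 · 399 · 306 ≡ 1 (mod 593).
Since the result is 1, base 2 gives no evidence that 593 is composite.

1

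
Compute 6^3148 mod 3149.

1781

6^1 ≡ 6 (mod 3149)
6^2 ≡ 6^2 = 36 ≡ 36 (mod 3149)
6^4 ≡ 36^2 = 1296 ≡ 1296 (mod 3149)
6^8 ≡ 1296^2 = 1679616 ≡ 1199 (mod 3149)
6^16 ≡ 1199^2 = 1437601 ≡ 1657 (mod 3149)
6^32 ≡ 1657^2 = 2745649 ≡ 2870 (mod 3149)
6^64 ≡ 2870^2 = 8236900 ≡ 2265 (mod 3149)
6^128 ≡ 2265^2 = 5130225 ≡ 504 (mod 3149)
6^256 ≡ 504^2 = 254016 ≡ 2096 (mod 3149)
6^512 ≡ 2096^2 = 4393216 ≡ 361 (mod 3149)
6^1024 ≡ 361^2 = 130321 ≡ 1212 (mod 3149)
6^2048 ≡ 1212^2 = 1468944 ≡ 1510 (mod 3149)
3148 = 2048 + 1024 + 64 + 8 + 4 in binary powers of 2.
So 6^3148 ≡ 1510 · 1212 · 2265 · 1199 · 1296 ≡ 1781 (mod 3149).
Since 1781 ≠ 1, base 6 is a Fermat witness: 3149 is composite.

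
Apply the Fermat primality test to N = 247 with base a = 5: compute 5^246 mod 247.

220

5^1 ≡ 5 (mod 247)
5^2 ≡ 5^2 = 25 ≡ 25 (mod 247)
5^4 ≡ 25^2 = 625 ≡ 131 (mod 247)
5^8 ≡ 131^2 = 17161 ≡ 118 (mod 247)
5^16 ≡ 118^2 = 13924 ≡ 92 (mod 247)
5^32 ≡ 92^2 = 8464 ≡ 66 (mod 247)
5^64 ≡ 66^2 = 4356 ≡ 157 (mod 247)
5^128 ≡ 157^2 = 24649 ≡ 196 (mod 247)
246 = 128 + 64 + 32 + 16 + 4 + 2 in binary powers of 2.
So 5^246 ≡ 196 · 157 · 66 · 92 · 131 · 25 ≡ 220 (mod 247).
Since 220 ≠ 1, base 5 is a Fermat witness: 247 is composite.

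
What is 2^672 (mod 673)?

1

2^1 ≡ 2 (mod 673)
2^2 ≡ 2^2 = 4 ≡ 4 (mod 673)
2^4 ≡ 4^2 = 16 ≡ 16 (mod 673)
2^8 ≡ 16^2 = 256 ≡ 256 (mod 673)
2^16 ≡ 256^2 = 65536 ≡ 255 (mod 673)
2^32 ≡ 255^2 = 65025 ≡ 417 (mod 673)
2^64 ≡ 417^2 = 173889 ≡ 255 (mod 673)
2^128 ≡ 255^2 = 65025 ≡ 417 (mod 673)
2^256 ≡ 417^2 = 173889 ≡ 255 (mod 673)
2^512 ≡ 255^2 = 65025 ≡ 417 (mod 673)
672 = 512 + 128 + 32 in binary powers of 2.
So 2^672 ≡ 417 · 417 · 417 ≡ 1 (mod 673).
Since the result is 1, base 2 gives no evidence that 673 is composite.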